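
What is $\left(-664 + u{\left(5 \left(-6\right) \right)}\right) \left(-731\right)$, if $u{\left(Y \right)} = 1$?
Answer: $484653$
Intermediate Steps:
$\left(-664 + u{\left(5 \left(-6\right) \right)}\right) \left(-731\right) = \left(-664 + 1\right) \left(-731\right) = \left(-663\right) \left(-731\right) = 484653$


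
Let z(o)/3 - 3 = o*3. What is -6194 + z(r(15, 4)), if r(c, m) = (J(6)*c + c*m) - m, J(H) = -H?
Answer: -6491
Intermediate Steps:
r(c, m) = -m - 6*c + c*m (r(c, m) = ((-1*6)*c + c*m) - m = (-6*c + c*m) - m = -m - 6*c + c*m)
z(o) = 9 + 9*o (z(o) = 9 + 3*(o*3) = 9 + 3*(3*o) = 9 + 9*o)
-6194 + z(r(15, 4)) = -6194 + (9 + 9*(-1*4 - 6*15 + 15*4)) = -6194 + (9 + 9*(-4 - 90 + 60)) = -6194 + (9 + 9*(-34)) = -6194 + (9 - 306) = -6194 - 297 = -6491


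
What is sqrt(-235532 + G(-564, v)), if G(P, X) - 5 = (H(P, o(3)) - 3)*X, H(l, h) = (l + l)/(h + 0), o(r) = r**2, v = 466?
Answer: I*sqrt(2657973)/3 ≈ 543.44*I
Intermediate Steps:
H(l, h) = 2*l/h (H(l, h) = (2*l)/h = 2*l/h)
G(P, X) = 5 + X*(-3 + 2*P/9) (G(P, X) = 5 + (2*P/(3**2) - 3)*X = 5 + (2*P/9 - 3)*X = 5 + (-3 + 2*P/9)*X = 5 + X*(-3 + 2*P/9))
sqrt(-235532 + G(-564, v)) = sqrt(-235532 + (5 - 3*466 + (2/9)*(-564)*466)) = sqrt(-235532 + (5 - 1398 - 175216/3)) = sqrt(-235532 - 179395/3) = sqrt(-885991/3) = I*sqrt(2657973)/3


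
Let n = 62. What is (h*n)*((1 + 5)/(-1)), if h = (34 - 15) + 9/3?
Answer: -8184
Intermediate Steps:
h = 22 (h = 19 + 9*(⅓) = 19 + 3 = 22)
(h*n)*((1 + 5)/(-1)) = (22*62)*((1 + 5)/(-1)) = 1364*(6*(-1)) = 1364*(-6) = -8184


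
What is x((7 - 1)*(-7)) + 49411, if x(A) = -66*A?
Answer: 52183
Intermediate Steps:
x((7 - 1)*(-7)) + 49411 = -66*(7 - 1)*(-7) + 49411 = -396*(-7) + 49411 = -66*(-42) + 49411 = 2772 + 49411 = 52183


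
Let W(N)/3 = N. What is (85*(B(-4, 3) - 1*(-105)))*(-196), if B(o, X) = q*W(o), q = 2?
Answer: -1349460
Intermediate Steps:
W(N) = 3*N
B(o, X) = 6*o (B(o, X) = 2*(3*o) = 6*o)
(85*(B(-4, 3) - 1*(-105)))*(-196) = (85*(6*(-4) - 1*(-105)))*(-196) = (85*(-24 + 105))*(-196) = (85*81)*(-196) = 6885*(-196) = -1349460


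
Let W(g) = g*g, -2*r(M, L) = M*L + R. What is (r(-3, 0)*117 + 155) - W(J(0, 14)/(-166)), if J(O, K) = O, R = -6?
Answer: 506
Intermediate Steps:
r(M, L) = 3 - L*M/2 (r(M, L) = -(M*L - 6)/2 = -(L*M - 6)/2 = -(-6 + L*M)/2 = 3 - L*M/2)
W(g) = g**2
(r(-3, 0)*117 + 155) - W(J(0, 14)/(-166)) = ((3 - 1/2*0*(-3))*117 + 155) - (0/(-166))**2 = ((3 + 0)*117 + 155) - (0*(-1/166))**2 = (3*117 + 155) - 1*0**2 = (351 + 155) - 1*0 = 506 + 0 = 506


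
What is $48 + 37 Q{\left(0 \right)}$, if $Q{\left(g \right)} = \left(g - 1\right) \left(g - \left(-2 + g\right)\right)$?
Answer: $-26$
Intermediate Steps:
$Q{\left(g \right)} = -2 + 2 g$ ($Q{\left(g \right)} = \left(-1 + g\right) 2 = -2 + 2 g$)
$48 + 37 Q{\left(0 \right)} = 48 + 37 \left(-2 + 2 \cdot 0\right) = 48 + 37 \left(-2 + 0\right) = 48 + 37 \left(-2\right) = 48 - 74 = -26$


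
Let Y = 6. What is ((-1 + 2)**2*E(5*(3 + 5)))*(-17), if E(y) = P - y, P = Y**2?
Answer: 68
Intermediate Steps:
P = 36 (P = 6**2 = 36)
E(y) = 36 - y
((-1 + 2)**2*E(5*(3 + 5)))*(-17) = ((-1 + 2)**2*(36 - 5*(3 + 5)))*(-17) = (1**2*(36 - 5*8))*(-17) = (1*(36 - 1*40))*(-17) = (1*(36 - 40))*(-17) = (1*(-4))*(-17) = -4*(-17) = 68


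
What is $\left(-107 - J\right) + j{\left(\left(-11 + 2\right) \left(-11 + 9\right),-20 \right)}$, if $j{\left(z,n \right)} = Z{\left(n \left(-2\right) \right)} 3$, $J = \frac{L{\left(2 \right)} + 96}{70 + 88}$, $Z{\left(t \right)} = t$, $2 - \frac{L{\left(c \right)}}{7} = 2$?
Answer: $\frac{979}{79} \approx 12.392$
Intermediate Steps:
$L{\left(c \right)} = 0$ ($L{\left(c \right)} = 14 - 14 = 0$)
$J = \frac{48}{79}$ ($J = \frac{0 + 96}{70 + 88} = \frac{96}{158} = 96 \cdot \frac{1}{158} = \frac{48}{79} \approx 0.60759$)
$j{\left(z,n \right)} = - 6 n$ ($j{\left(z,n \right)} = n \left(-2\right) 3 = - 2 n 3 = - 6 n$)
$\left(-107 - J\right) + j{\left(\left(-11 + 2\right) \left(-11 + 9\right),-20 \right)} = \left(-107 - \frac{48}{79}\right) - -120 = \left(-107 - \frac{48}{79}\right) + 120 = - \frac{8501}{79} + 120 = \frac{979}{79}$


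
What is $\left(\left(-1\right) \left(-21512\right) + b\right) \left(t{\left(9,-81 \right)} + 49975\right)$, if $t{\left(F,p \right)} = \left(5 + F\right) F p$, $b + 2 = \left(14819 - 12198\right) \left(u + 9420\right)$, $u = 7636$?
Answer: $1778679898934$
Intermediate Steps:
$b = 44703774$ ($b = -2 + \left(14819 - 12198\right) \left(7636 + 9420\right) = -2 + 2621 \cdot 17056 = -2 + 44703776 = 44703774$)
$t{\left(F,p \right)} = F p \left(5 + F\right)$ ($t{\left(F,p \right)} = F \left(5 + F\right) p = F p \left(5 + F\right)$)
$\left(\left(-1\right) \left(-21512\right) + b\right) \left(t{\left(9,-81 \right)} + 49975\right) = \left(\left(-1\right) \left(-21512\right) + 44703774\right) \left(9 \left(-81\right) \left(5 + 9\right) + 49975\right) = \left(21512 + 44703774\right) \left(9 \left(-81\right) 14 + 49975\right) = 44725286 \left(-10206 + 49975\right) = 44725286 \cdot 39769 = 1778679898934$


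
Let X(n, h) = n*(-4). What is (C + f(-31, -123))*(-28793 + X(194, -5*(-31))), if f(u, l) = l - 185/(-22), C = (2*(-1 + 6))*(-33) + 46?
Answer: 259290561/22 ≈ 1.1786e+7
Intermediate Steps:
X(n, h) = -4*n
C = -284 (C = (2*5)*(-33) + 46 = 10*(-33) + 46 = -330 + 46 = -284)
f(u, l) = 185/22 + l (f(u, l) = l - 185*(-1/22) = l + 185/22 = 185/22 + l)
(C + f(-31, -123))*(-28793 + X(194, -5*(-31))) = (-284 + (185/22 - 123))*(-28793 - 4*194) = (-284 - 2521/22)*(-28793 - 776) = -8769/22*(-29569) = 259290561/22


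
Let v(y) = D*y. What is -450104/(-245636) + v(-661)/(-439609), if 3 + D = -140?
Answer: 43662879427/26995949081 ≈ 1.6174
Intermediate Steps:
D = -143 (D = -3 - 140 = -143)
v(y) = -143*y
-450104/(-245636) + v(-661)/(-439609) = -450104/(-245636) - 143*(-661)/(-439609) = -450104*(-1/245636) + 94523*(-1/439609) = 112526/61409 - 94523/439609 = 43662879427/26995949081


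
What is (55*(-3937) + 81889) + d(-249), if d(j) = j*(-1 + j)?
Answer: -72396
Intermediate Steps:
(55*(-3937) + 81889) + d(-249) = (55*(-3937) + 81889) - 249*(-1 - 249) = (-216535 + 81889) - 249*(-250) = -134646 + 62250 = -72396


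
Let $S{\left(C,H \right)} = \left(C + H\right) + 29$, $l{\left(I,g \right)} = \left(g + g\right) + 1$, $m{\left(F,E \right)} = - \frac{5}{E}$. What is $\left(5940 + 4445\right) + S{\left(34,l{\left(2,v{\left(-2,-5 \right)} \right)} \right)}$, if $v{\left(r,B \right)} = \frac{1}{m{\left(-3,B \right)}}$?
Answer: $10451$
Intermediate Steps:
$v{\left(r,B \right)} = - \frac{B}{5}$ ($v{\left(r,B \right)} = \frac{1}{\left(-5\right) \frac{1}{B}} = - \frac{B}{5}$)
$l{\left(I,g \right)} = 1 + 2 g$ ($l{\left(I,g \right)} = 2 g + 1 = 1 + 2 g$)
$S{\left(C,H \right)} = 29 + C + H$
$\left(5940 + 4445\right) + S{\left(34,l{\left(2,v{\left(-2,-5 \right)} \right)} \right)} = \left(5940 + 4445\right) + \left(29 + 34 + \left(1 + 2 \left(\left(- \frac{1}{5}\right) \left(-5\right)\right)\right)\right) = 10385 + \left(29 + 34 + \left(1 + 2 \cdot 1\right)\right) = 10385 + \left(29 + 34 + \left(1 + 2\right)\right) = 10385 + \left(29 + 34 + 3\right) = 10385 + 66 = 10451$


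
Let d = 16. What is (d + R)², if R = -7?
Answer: 81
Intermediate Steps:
(d + R)² = (16 - 7)² = 9² = 81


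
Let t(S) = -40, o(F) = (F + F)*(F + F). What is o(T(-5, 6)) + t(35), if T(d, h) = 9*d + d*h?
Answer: 22460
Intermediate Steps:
o(F) = 4*F² (o(F) = (2*F)*(2*F) = 4*F²)
o(T(-5, 6)) + t(35) = 4*(-5*(9 + 6))² - 40 = 4*(-5*15)² - 40 = 4*(-75)² - 40 = 4*5625 - 40 = 22500 - 40 = 22460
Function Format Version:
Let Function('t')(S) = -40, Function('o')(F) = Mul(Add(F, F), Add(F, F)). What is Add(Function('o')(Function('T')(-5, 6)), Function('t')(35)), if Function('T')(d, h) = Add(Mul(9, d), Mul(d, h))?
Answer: 22460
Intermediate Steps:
Function('o')(F) = Mul(4, Pow(F, 2)) (Function('o')(F) = Mul(Mul(2, F), Mul(2, F)) = Mul(4, Pow(F, 2)))
Add(Function('o')(Function('T')(-5, 6)), Function('t')(35)) = Add(Mul(4, Pow(Mul(-5, Add(9, 6)), 2)), -40) = Add(Mul(4, Pow(Mul(-5, 15), 2)), -40) = Add(Mul(4, Pow(-75, 2)), -40) = Add(Mul(4, 5625), -40) = Add(22500, -40) = 22460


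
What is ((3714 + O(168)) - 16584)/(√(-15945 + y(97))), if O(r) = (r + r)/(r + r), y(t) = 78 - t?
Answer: 12869*I*√3991/7982 ≈ 101.85*I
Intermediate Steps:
O(r) = 1 (O(r) = (2*r)/((2*r)) = (2*r)*(1/(2*r)) = 1)
((3714 + O(168)) - 16584)/(√(-15945 + y(97))) = ((3714 + 1) - 16584)/(√(-15945 + (78 - 1*97))) = (3715 - 16584)/(√(-15945 + (78 - 97))) = -12869/√(-15945 - 19) = -12869*(-I*√3991/7982) = -(-12869)*I*√3991/7982 = 12869*I*√3991/7982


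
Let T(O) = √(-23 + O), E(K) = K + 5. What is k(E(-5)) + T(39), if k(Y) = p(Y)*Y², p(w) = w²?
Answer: 4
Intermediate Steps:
E(K) = 5 + K
k(Y) = Y⁴ (k(Y) = Y²*Y² = Y⁴)
k(E(-5)) + T(39) = (5 - 5)⁴ + √(-23 + 39) = 0⁴ + √16 = 0 + 4 = 4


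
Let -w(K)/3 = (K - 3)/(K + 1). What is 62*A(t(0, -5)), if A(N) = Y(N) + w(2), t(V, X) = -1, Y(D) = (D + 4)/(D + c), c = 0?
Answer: -124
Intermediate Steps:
Y(D) = (4 + D)/D (Y(D) = (D + 4)/(D + 0) = (4 + D)/D)
w(K) = -3*(-3 + K)/(1 + K) (w(K) = -3*(K - 3)/(K + 1) = -3*(-3 + K)/(1 + K))
A(N) = 1 + (4 + N)/N (A(N) = (4 + N)/N + 3*(3 - 1*2)/(1 + 2) = (4 + N)/N + 3*(3 - 2)/3 = (4 + N)/N + 3*(⅓)*1 = (4 + N)/N + 1 = 1 + (4 + N)/N)
62*A(t(0, -5)) = 62*(2 + 4/(-1)) = 62*(2 + 4*(-1)) = 62*(2 - 4) = 62*(-2) = -124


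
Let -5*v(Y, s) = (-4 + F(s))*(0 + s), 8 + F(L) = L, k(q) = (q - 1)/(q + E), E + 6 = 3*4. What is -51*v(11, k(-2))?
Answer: 7803/80 ≈ 97.537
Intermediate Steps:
E = 6 (E = -6 + 3*4 = -6 + 12 = 6)
k(q) = (-1 + q)/(6 + q) (k(q) = (q - 1)/(q + 6) = (-1 + q)/(6 + q))
F(L) = -8 + L
v(Y, s) = -s*(-12 + s)/5 (v(Y, s) = -(-4 + (-8 + s))*(0 + s)/5 = -(-12 + s)*s/5 = -s*(-12 + s)/5)
-51*v(11, k(-2)) = -51*(-1 - 2)/(6 - 2)*(12 - (-1 - 2)/(6 - 2))/5 = -51*-3/4*(12 - (-3)/4)/5 = -51*(¼)*(-3)*(12 - (-3)/4)/5 = -51*(-3)*(12 - 1*(-¾))/(5*4) = -51*(-3)*(12 + ¾)/(5*4) = -51*(-3)*51/(5*4*4) = -51*(-153/80) = 7803/80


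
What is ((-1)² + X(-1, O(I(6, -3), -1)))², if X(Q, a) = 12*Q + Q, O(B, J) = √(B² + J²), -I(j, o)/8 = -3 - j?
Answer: 144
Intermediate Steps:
I(j, o) = 24 + 8*j (I(j, o) = -8*(-3 - j) = 24 + 8*j)
X(Q, a) = 13*Q
((-1)² + X(-1, O(I(6, -3), -1)))² = ((-1)² + 13*(-1))² = (1 - 13)² = (-12)² = 144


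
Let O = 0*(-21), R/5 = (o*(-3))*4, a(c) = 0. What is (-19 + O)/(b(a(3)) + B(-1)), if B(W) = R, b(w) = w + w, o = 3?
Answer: 19/180 ≈ 0.10556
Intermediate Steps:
b(w) = 2*w
R = -180 (R = 5*((3*(-3))*4) = 5*(-9*4) = 5*(-36) = -180)
B(W) = -180
O = 0
(-19 + O)/(b(a(3)) + B(-1)) = (-19 + 0)/(2*0 - 180) = -19/(0 - 180) = -19/(-180) = -19*(-1/180) = 19/180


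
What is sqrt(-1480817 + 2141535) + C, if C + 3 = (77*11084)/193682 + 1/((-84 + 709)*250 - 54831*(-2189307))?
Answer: 30243926297910722/21502316748466353 + sqrt(660718) ≈ 814.25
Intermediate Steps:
C = 30243926297910722/21502316748466353 (C = -3 + ((77*11084)/193682 + 1/((-84 + 709)*250 - 54831*(-2189307))) = -3 + (853468*(1/193682) - 1/2189307/(625*250 - 54831)) = -3 + (426734/96841 - 1/2189307/(156250 - 54831)) = -3 + (426734/96841 - 1/2189307/101419) = -3 + (426734/96841 + (1/101419)*(-1/2189307)) = -3 + (426734/96841 - 1/222037326633) = -3 + 94750876543309781/21502316748466353 = 30243926297910722/21502316748466353 ≈ 1.4065)
sqrt(-1480817 + 2141535) + C = sqrt(-1480817 + 2141535) + 30243926297910722/21502316748466353 = sqrt(660718) + 30243926297910722/21502316748466353 = 30243926297910722/21502316748466353 + sqrt(660718)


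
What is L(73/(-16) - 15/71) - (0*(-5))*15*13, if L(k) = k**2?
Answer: 29408929/1290496 ≈ 22.789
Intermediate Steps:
L(73/(-16) - 15/71) - (0*(-5))*15*13 = (73/(-16) - 15/71)**2 - (0*(-5))*15*13 = (73*(-1/16) - 15*1/71)**2 - 0*15*13 = (-73/16 - 15/71)**2 - 0*13 = (-5423/1136)**2 - 1*0 = 29408929/1290496 + 0 = 29408929/1290496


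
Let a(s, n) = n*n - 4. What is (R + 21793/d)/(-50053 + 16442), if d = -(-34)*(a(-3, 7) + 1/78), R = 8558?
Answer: -511651273/2006139757 ≈ -0.25504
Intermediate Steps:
a(s, n) = -4 + n**2 (a(s, n) = n**2 - 4 = -4 + n**2)
d = 59687/39 (d = -(-34)*((-4 + 7**2) + 1/78) = -(-34)*((-4 + 49) + 1/78) = -(-34)*(45 + 1/78) = -(-34)*3511/78 = -1*(-59687/39) = 59687/39 ≈ 1530.4)
(R + 21793/d)/(-50053 + 16442) = (8558 + 21793/(59687/39))/(-50053 + 16442) = (8558 + 21793*(39/59687))/(-33611) = (8558 + 849927/59687)*(-1/33611) = (511651273/59687)*(-1/33611) = -511651273/2006139757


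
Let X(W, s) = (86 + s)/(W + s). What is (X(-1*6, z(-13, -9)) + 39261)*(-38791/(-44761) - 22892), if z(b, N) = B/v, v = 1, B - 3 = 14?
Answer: -442613528691454/492371 ≈ -8.9894e+8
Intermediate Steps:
B = 17 (B = 3 + 14 = 17)
z(b, N) = 17 (z(b, N) = 17/1 = 17*1 = 17)
X(W, s) = (86 + s)/(W + s)
(X(-1*6, z(-13, -9)) + 39261)*(-38791/(-44761) - 22892) = ((86 + 17)/(-1*6 + 17) + 39261)*(-38791/(-44761) - 22892) = (103/(-6 + 17) + 39261)*(-38791*(-1/44761) - 22892) = (103/11 + 39261)*(38791/44761 - 22892) = ((1/11)*103 + 39261)*(-1024630021/44761) = (103/11 + 39261)*(-1024630021/44761) = (431974/11)*(-1024630021/44761) = -442613528691454/492371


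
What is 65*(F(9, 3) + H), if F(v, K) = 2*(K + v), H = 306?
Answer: 21450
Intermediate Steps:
F(v, K) = 2*K + 2*v
65*(F(9, 3) + H) = 65*((2*3 + 2*9) + 306) = 65*((6 + 18) + 306) = 65*(24 + 306) = 65*330 = 21450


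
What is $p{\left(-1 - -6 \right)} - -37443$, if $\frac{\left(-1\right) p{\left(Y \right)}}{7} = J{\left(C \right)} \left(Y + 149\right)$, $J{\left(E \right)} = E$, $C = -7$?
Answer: $44989$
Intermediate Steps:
$p{\left(Y \right)} = 7301 + 49 Y$ ($p{\left(Y \right)} = - 7 \left(- 7 \left(Y + 149\right)\right) = - 7 \left(- 7 \left(149 + Y\right)\right) = - 7 \left(-1043 - 7 Y\right) = 7301 + 49 Y$)
$p{\left(-1 - -6 \right)} - -37443 = \left(7301 + 49 \left(-1 - -6\right)\right) - -37443 = \left(7301 + 49 \left(-1 + 6\right)\right) + 37443 = \left(7301 + 49 \cdot 5\right) + 37443 = \left(7301 + 245\right) + 37443 = 7546 + 37443 = 44989$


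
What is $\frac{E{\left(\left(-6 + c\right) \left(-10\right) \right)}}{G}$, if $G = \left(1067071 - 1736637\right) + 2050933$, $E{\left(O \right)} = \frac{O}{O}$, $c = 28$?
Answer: $\frac{1}{1381367} \approx 7.2392 \cdot 10^{-7}$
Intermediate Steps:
$E{\left(O \right)} = 1$
$G = 1381367$ ($G = -669566 + 2050933 = 1381367$)
$\frac{E{\left(\left(-6 + c\right) \left(-10\right) \right)}}{G} = 1 \cdot \frac{1}{1381367} = \frac{1}{1381367}$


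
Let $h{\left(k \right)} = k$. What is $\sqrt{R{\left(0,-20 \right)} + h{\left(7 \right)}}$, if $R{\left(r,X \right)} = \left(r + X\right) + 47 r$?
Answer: $i \sqrt{13} \approx 3.6056 i$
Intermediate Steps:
$R{\left(r,X \right)} = X + 48 r$ ($R{\left(r,X \right)} = \left(X + r\right) + 47 r = X + 48 r$)
$\sqrt{R{\left(0,-20 \right)} + h{\left(7 \right)}} = \sqrt{\left(-20 + 48 \cdot 0\right) + 7} = \sqrt{\left(-20 + 0\right) + 7} = \sqrt{-20 + 7} = \sqrt{-13} = i \sqrt{13}$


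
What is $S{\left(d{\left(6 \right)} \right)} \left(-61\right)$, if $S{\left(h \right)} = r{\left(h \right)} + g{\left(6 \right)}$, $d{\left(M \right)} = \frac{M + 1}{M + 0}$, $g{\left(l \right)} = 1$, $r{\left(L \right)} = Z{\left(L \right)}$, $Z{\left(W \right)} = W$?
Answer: $- \frac{793}{6} \approx -132.17$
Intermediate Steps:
$r{\left(L \right)} = L$
$d{\left(M \right)} = \frac{1 + M}{M}$
$S{\left(h \right)} = 1 + h$ ($S{\left(h \right)} = h + 1 = 1 + h$)
$S{\left(d{\left(6 \right)} \right)} \left(-61\right) = \left(1 + \frac{1 + 6}{6}\right) \left(-61\right) = \left(1 + \frac{1}{6} \cdot 7\right) \left(-61\right) = \left(1 + \frac{7}{6}\right) \left(-61\right) = \frac{13}{6} \left(-61\right) = - \frac{793}{6}$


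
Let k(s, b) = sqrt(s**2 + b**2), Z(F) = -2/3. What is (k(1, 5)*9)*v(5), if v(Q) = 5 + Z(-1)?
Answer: 39*sqrt(26) ≈ 198.86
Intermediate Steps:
Z(F) = -2/3 (Z(F) = -2*1/3 = -2/3)
v(Q) = 13/3 (v(Q) = 5 - 2/3 = 13/3)
k(s, b) = sqrt(b**2 + s**2)
(k(1, 5)*9)*v(5) = (sqrt(5**2 + 1**2)*9)*(13/3) = (sqrt(25 + 1)*9)*(13/3) = (sqrt(26)*9)*(13/3) = (9*sqrt(26))*(13/3) = 39*sqrt(26)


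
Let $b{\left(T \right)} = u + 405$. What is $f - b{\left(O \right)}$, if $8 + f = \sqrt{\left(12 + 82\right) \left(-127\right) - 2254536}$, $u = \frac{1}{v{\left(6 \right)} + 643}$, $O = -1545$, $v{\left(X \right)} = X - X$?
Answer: $- \frac{265560}{643} + i \sqrt{2266474} \approx -413.0 + 1505.5 i$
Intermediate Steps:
$v{\left(X \right)} = 0$
$u = \frac{1}{643}$ ($u = \frac{1}{0 + 643} = \frac{1}{643} \approx 0.0015552$)
$f = -8 + i \sqrt{2266474}$ ($f = -8 + \sqrt{\left(12 + 82\right) \left(-127\right) - 2254536} = -8 + \sqrt{94 \left(-127\right) - 2254536} = -8 + \sqrt{-11938 - 2254536} = -8 + \sqrt{-2266474} = -8 + i \sqrt{2266474} \approx -8.0 + 1505.5 i$)
$b{\left(T \right)} = \frac{260416}{643}$ ($b{\left(T \right)} = \frac{1}{643} + 405 = \frac{260416}{643}$)
$f - b{\left(O \right)} = \left(-8 + i \sqrt{2266474}\right) - \frac{260416}{643} = - \frac{265560}{643} + i \sqrt{2266474}$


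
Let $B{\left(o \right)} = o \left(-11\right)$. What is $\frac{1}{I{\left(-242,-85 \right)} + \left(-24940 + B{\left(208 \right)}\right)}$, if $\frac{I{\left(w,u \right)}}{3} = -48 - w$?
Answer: $- \frac{1}{26646} \approx -3.7529 \cdot 10^{-5}$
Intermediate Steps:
$B{\left(o \right)} = - 11 o$
$I{\left(w,u \right)} = -144 - 3 w$ ($I{\left(w,u \right)} = 3 \left(-48 - w\right) = -144 - 3 w$)
$\frac{1}{I{\left(-242,-85 \right)} + \left(-24940 + B{\left(208 \right)}\right)} = \frac{1}{\left(-144 - -726\right) - 27228} = \frac{1}{\left(-144 + 726\right) - 27228} = \frac{1}{582 - 27228} = \frac{1}{-26646} = - \frac{1}{26646}$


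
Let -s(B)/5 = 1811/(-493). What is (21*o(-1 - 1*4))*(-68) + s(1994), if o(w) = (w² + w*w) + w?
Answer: -31671125/493 ≈ -64242.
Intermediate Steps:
o(w) = w + 2*w² (o(w) = (w² + w²) + w = 2*w² + w = w + 2*w²)
s(B) = 9055/493 (s(B) = -9055/(-493) = -9055*(-1)/493 = -5*(-1811/493) = 9055/493)
(21*o(-1 - 1*4))*(-68) + s(1994) = (21*((-1 - 1*4)*(1 + 2*(-1 - 1*4))))*(-68) + 9055/493 = (21*((-1 - 4)*(1 + 2*(-1 - 4))))*(-68) + 9055/493 = (21*(-5*(1 + 2*(-5))))*(-68) + 9055/493 = (21*(-5*(1 - 10)))*(-68) + 9055/493 = (21*(-5*(-9)))*(-68) + 9055/493 = (21*45)*(-68) + 9055/493 = 945*(-68) + 9055/493 = -64260 + 9055/493 = -31671125/493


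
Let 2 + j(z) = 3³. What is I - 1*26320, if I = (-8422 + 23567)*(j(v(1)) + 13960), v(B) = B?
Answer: 211776505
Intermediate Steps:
j(z) = 25 (j(z) = -2 + 3³ = -2 + 27 = 25)
I = 211802825 (I = (-8422 + 23567)*(25 + 13960) = 15145*13985 = 211802825)
I - 1*26320 = 211802825 - 1*26320 = 211802825 - 26320 = 211776505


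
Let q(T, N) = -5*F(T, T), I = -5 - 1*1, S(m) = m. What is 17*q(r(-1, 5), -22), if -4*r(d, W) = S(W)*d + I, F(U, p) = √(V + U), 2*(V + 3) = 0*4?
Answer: -85*I/2 ≈ -42.5*I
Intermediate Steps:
V = -3 (V = -3 + (0*4)/2 = -3 + (½)*0 = -3 + 0 = -3)
I = -6 (I = -5 - 1 = -6)
F(U, p) = √(-3 + U)
r(d, W) = 3/2 - W*d/4 (r(d, W) = -(W*d - 6)/4 = -(-6 + W*d)/4 = 3/2 - W*d/4)
q(T, N) = -5*√(-3 + T)
17*q(r(-1, 5), -22) = 17*(-5*√(-3 + (3/2 - ¼*5*(-1)))) = 17*(-5*√(-3 + (3/2 + 5/4))) = 17*(-5*√(-3 + 11/4)) = 17*(-5*I/2) = -85*I/2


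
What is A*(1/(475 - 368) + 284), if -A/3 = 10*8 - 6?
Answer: -6746358/107 ≈ -63050.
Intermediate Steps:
A = -222 (A = -3*(10*8 - 6) = -3*(80 - 6) = -3*74 = -222)
A*(1/(475 - 368) + 284) = -222*(1/(475 - 368) + 284) = -222*(1/107 + 284) = -222*30389/107 = -6746358/107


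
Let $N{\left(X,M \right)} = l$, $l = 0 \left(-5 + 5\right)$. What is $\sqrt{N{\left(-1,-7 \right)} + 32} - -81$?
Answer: $81 + 4 \sqrt{2} \approx 86.657$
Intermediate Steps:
$l = 0$ ($l = 0 \cdot 0 = 0$)
$N{\left(X,M \right)} = 0$
$\sqrt{N{\left(-1,-7 \right)} + 32} - -81 = \sqrt{0 + 32} - -81 = \sqrt{32} + 81 = 4 \sqrt{2} + 81 = 81 + 4 \sqrt{2}$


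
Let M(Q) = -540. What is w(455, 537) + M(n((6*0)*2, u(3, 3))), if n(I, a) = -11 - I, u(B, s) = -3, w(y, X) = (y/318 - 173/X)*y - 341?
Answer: -21434597/56922 ≈ -376.56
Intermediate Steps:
w(y, X) = -341 + y*(-173/X + y/318) (w(y, X) = (y*(1/318) - 173/X)*y - 341 = (y/318 - 173/X)*y - 341 = (-173/X + y/318)*y - 341 = y*(-173/X + y/318) - 341 = -341 + y*(-173/X + y/318))
w(455, 537) + M(n((6*0)*2, u(3, 3))) = (-341 + (1/318)*455**2 - 173*455/537) - 540 = (-341 + (1/318)*207025 - 173*455*1/537) - 540 = (-341 + 207025/318 - 78715/537) - 540 = 9303283/56922 - 540 = -21434597/56922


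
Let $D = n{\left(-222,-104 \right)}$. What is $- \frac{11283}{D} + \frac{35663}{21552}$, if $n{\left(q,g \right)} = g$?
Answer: $\frac{30860021}{280176} \approx 110.15$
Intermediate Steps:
$D = -104$
$- \frac{11283}{D} + \frac{35663}{21552} = - \frac{11283}{-104} + \frac{35663}{21552} = \left(-11283\right) \left(- \frac{1}{104}\right) + 35663 \cdot \frac{1}{21552} = \frac{11283}{104} + \frac{35663}{21552} = \frac{30860021}{280176}$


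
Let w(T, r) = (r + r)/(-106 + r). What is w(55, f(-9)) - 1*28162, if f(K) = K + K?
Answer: -873013/31 ≈ -28162.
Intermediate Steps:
f(K) = 2*K
w(T, r) = 2*r/(-106 + r) (w(T, r) = (2*r)/(-106 + r) = 2*r/(-106 + r))
w(55, f(-9)) - 1*28162 = 2*(2*(-9))/(-106 + 2*(-9)) - 1*28162 = 2*(-18)/(-106 - 18) - 28162 = 2*(-18)/(-124) - 28162 = 2*(-18)*(-1/124) - 28162 = 9/31 - 28162 = -873013/31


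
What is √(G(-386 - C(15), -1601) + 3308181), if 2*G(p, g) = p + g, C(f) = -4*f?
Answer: √13228870/2 ≈ 1818.6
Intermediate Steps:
G(p, g) = g/2 + p/2 (G(p, g) = (p + g)/2 = (g + p)/2 = g/2 + p/2)
√(G(-386 - C(15), -1601) + 3308181) = √(((½)*(-1601) + (-386 - (-4)*15)/2) + 3308181) = √((-1601/2 + (-386 - 1*(-60))/2) + 3308181) = √((-1601/2 + (-386 + 60)/2) + 3308181) = √((-1601/2 + (½)*(-326)) + 3308181) = √((-1601/2 - 163) + 3308181) = √(-1927/2 + 3308181) = √(6614435/2) = √13228870/2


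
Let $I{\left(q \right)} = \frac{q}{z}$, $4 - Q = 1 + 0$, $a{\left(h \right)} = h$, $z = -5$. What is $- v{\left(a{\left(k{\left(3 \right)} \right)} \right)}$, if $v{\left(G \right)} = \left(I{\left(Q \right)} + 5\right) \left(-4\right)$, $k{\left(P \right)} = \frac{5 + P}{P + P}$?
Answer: $\frac{88}{5} \approx 17.6$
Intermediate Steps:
$k{\left(P \right)} = \frac{5 + P}{2 P}$
$Q = 3$ ($Q = 4 - \left(1 + 0\right) = 4 - 1 = 3$)
$I{\left(q \right)} = - \frac{q}{5}$ ($I{\left(q \right)} = \frac{q}{-5} = q \left(- \frac{1}{5}\right) = - \frac{q}{5}$)
$v{\left(G \right)} = - \frac{88}{5}$ ($v{\left(G \right)} = \left(\left(- \frac{1}{5}\right) 3 + 5\right) \left(-4\right) = \left(- \frac{3}{5} + 5\right) \left(-4\right) = \frac{22}{5} \left(-4\right) = - \frac{88}{5}$)
$- v{\left(a{\left(k{\left(3 \right)} \right)} \right)} = \left(-1\right) \left(- \frac{88}{5}\right) = \frac{88}{5}$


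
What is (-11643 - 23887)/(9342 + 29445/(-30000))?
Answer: -6460000/1698367 ≈ -3.8037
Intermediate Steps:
(-11643 - 23887)/(9342 + 29445/(-30000)) = -35530/(9342 + 29445*(-1/30000)) = -35530/(9342 - 1963/2000) = -35530/18682037/2000 = -35530*2000/18682037 = -6460000/1698367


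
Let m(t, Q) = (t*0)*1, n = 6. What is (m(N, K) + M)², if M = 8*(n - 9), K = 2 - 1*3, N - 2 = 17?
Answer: 576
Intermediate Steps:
N = 19 (N = 2 + 17 = 19)
K = -1 (K = 2 - 3 = -1)
M = -24 (M = 8*(6 - 9) = 8*(-3) = -24)
m(t, Q) = 0 (m(t, Q) = 0*1 = 0)
(m(N, K) + M)² = (0 - 24)² = (-24)² = 576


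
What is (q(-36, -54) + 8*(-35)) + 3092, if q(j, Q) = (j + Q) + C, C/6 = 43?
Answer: 2980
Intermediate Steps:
C = 258 (C = 6*43 = 258)
q(j, Q) = 258 + Q + j (q(j, Q) = (j + Q) + 258 = (Q + j) + 258 = 258 + Q + j)
(q(-36, -54) + 8*(-35)) + 3092 = ((258 - 54 - 36) + 8*(-35)) + 3092 = (168 - 280) + 3092 = -112 + 3092 = 2980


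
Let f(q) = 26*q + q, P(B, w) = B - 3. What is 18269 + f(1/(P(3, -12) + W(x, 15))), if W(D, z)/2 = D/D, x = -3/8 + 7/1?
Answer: 36565/2 ≈ 18283.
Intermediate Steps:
P(B, w) = -3 + B
x = 53/8 (x = -3*⅛ + 7*1 = -3/8 + 7 = 53/8 ≈ 6.6250)
W(D, z) = 2 (W(D, z) = 2*(D/D) = 2*1 = 2)
f(q) = 27*q
18269 + f(1/(P(3, -12) + W(x, 15))) = 18269 + 27/((-3 + 3) + 2) = 18269 + 27/(0 + 2) = 18269 + 27/2 = 36565/2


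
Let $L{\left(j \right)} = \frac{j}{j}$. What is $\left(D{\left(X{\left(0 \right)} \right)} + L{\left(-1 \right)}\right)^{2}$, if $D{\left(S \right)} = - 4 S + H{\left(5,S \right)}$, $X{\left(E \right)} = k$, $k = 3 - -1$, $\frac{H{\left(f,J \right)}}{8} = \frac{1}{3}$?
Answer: $\frac{1369}{9} \approx 152.11$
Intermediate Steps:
$H{\left(f,J \right)} = \frac{8}{3}$
$L{\left(j \right)} = 1$
$k = 4$ ($k = 3 + 1 = 4$)
$X{\left(E \right)} = 4$
$D{\left(S \right)} = \frac{8}{3} - 4 S$ ($D{\left(S \right)} = - 4 S + \frac{8}{3} = \frac{8}{3} - 4 S$)
$\left(D{\left(X{\left(0 \right)} \right)} + L{\left(-1 \right)}\right)^{2} = \left(\left(\frac{8}{3} - 16\right) + 1\right)^{2} = \left(- \frac{40}{3} + 1\right)^{2} = \left(- \frac{37}{3}\right)^{2} = \frac{1369}{9}$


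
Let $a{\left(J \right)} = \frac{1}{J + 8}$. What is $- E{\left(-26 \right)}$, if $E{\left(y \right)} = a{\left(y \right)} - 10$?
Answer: $\frac{181}{18} \approx 10.056$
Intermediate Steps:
$a{\left(J \right)} = \frac{1}{8 + J}$
$E{\left(y \right)} = -10 + \frac{1}{8 + y}$ ($E{\left(y \right)} = \frac{1}{8 + y} - 10 = -10 + \frac{1}{8 + y}$)
$- E{\left(-26 \right)} = - \frac{-79 - -260}{8 - 26} = - \frac{-79 + 260}{-18} = - \frac{\left(-1\right) 181}{18} = \left(-1\right) \left(- \frac{181}{18}\right) = \frac{181}{18}$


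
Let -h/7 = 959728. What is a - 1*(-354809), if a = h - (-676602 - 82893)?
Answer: -5603792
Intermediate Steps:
h = -6718096 (h = -7*959728 = -6718096)
a = -5958601 (a = -6718096 - (-676602 - 82893) = -6718096 - 1*(-759495) = -6718096 + 759495 = -5958601)
a - 1*(-354809) = -5958601 - 1*(-354809) = -5958601 + 354809 = -5603792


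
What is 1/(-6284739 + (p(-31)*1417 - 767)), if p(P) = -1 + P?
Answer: -1/6330850 ≈ -1.5796e-7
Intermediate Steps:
1/(-6284739 + (p(-31)*1417 - 767)) = 1/(-6284739 + ((-1 - 31)*1417 - 767)) = 1/(-6284739 + (-32*1417 - 767)) = 1/(-6284739 + (-45344 - 767)) = 1/(-6284739 - 46111) = 1/(-6330850) = -1/6330850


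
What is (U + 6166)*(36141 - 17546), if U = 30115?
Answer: 674645195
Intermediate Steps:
(U + 6166)*(36141 - 17546) = (30115 + 6166)*(36141 - 17546) = 36281*18595 = 674645195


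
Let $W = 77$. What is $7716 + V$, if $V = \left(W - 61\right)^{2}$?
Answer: $7972$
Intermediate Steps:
$V = 256$ ($V = \left(77 - 61\right)^{2} = 16^{2} = 256$)
$7716 + V = 7716 + 256 = 7972$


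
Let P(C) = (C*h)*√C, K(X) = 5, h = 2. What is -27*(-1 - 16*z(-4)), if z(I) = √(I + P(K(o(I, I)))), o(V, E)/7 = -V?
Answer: 27 + 432*√(-4 + 10*√5) ≈ 1878.1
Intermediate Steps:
o(V, E) = -7*V (o(V, E) = 7*(-V) = -7*V)
P(C) = 2*C^(3/2) (P(C) = (C*2)*√C = (2*C)*√C = 2*C^(3/2))
z(I) = √(I + 10*√5) (z(I) = √(I + 2*5^(3/2)) = √(I + 2*(5*√5)) = √(I + 10*√5))
-27*(-1 - 16*z(-4)) = -27*(-1 - 16*√(-4 + 10*√5)) = 27 + 432*√(-4 + 10*√5)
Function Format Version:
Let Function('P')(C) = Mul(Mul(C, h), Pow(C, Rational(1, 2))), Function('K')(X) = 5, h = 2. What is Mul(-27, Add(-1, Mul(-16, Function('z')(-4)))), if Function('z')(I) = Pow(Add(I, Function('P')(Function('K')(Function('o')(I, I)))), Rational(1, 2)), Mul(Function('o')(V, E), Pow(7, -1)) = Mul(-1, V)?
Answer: Add(27, Mul(432, Pow(Add(-4, Mul(10, Pow(5, Rational(1, 2)))), Rational(1, 2)))) ≈ 1878.1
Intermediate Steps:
Function('o')(V, E) = Mul(-7, V) (Function('o')(V, E) = Mul(7, Mul(-1, V)) = Mul(-7, V))
Function('P')(C) = Mul(2, Pow(C, Rational(3, 2))) (Function('P')(C) = Mul(Mul(C, 2), Pow(C, Rational(1, 2))) = Mul(Mul(2, C), Pow(C, Rational(1, 2))) = Mul(2, Pow(C, Rational(3, 2))))
Function('z')(I) = Pow(Add(I, Mul(10, Pow(5, Rational(1, 2)))), Rational(1, 2)) (Function('z')(I) = Pow(Add(I, Mul(2, Pow(5, Rational(3, 2)))), Rational(1, 2)) = Pow(Add(I, Mul(2, Mul(5, Pow(5, Rational(1, 2))))), Rational(1, 2)) = Pow(Add(I, Mul(10, Pow(5, Rational(1, 2)))), Rational(1, 2)))
Mul(-27, Add(-1, Mul(-16, Function('z')(-4)))) = Mul(-27, Add(-1, Mul(-16, Pow(Add(-4, Mul(10, Pow(5, Rational(1, 2)))), Rational(1, 2))))) = Add(27, Mul(432, Pow(Add(-4, Mul(10, Pow(5, Rational(1, 2)))), Rational(1, 2))))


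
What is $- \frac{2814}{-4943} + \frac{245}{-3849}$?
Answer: $\frac{9620051}{19025607} \approx 0.50564$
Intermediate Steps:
$- \frac{2814}{-4943} + \frac{245}{-3849} = \left(-2814\right) \left(- \frac{1}{4943}\right) + 245 \left(- \frac{1}{3849}\right) = \frac{2814}{4943} - \frac{245}{3849} = \frac{9620051}{19025607}$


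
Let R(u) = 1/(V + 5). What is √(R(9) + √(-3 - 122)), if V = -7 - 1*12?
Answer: √(-14 + 980*I*√5)/14 ≈ 2.3568 + 2.3719*I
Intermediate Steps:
V = -19 (V = -7 - 12 = -19)
R(u) = -1/14 (R(u) = 1/(-19 + 5) = 1/(-14) = -1/14)
√(R(9) + √(-3 - 122)) = √(-1/14 + √(-3 - 122)) = √(-1/14 + √(-125)) = √(-1/14 + 5*I*√5)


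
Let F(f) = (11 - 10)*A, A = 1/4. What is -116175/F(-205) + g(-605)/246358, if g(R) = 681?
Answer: -114482561919/246358 ≈ -4.6470e+5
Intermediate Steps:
A = ¼ ≈ 0.25000
F(f) = ¼ (F(f) = (11 - 10)*(¼) = 1*(¼) = ¼)
-116175/F(-205) + g(-605)/246358 = -116175/¼ + 681/246358 = -116175*4 + 681*(1/246358) = -464700 + 681/246358 = -114482561919/246358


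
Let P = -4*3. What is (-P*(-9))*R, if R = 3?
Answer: -324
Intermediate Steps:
P = -12
(-P*(-9))*R = -(-12)*(-9)*3 = -1*108*3 = -108*3 = -324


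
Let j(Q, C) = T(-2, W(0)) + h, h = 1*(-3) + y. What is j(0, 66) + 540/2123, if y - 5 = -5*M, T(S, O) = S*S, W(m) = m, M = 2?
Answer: -7952/2123 ≈ -3.7456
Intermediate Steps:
T(S, O) = S**2
y = -5 (y = 5 - 5*2 = 5 - 10 = -5)
h = -8 (h = 1*(-3) - 5 = -3 - 5 = -8)
j(Q, C) = -4 (j(Q, C) = (-2)**2 - 8 = 4 - 8 = -4)
j(0, 66) + 540/2123 = -4 + 540/2123 = -7952/2123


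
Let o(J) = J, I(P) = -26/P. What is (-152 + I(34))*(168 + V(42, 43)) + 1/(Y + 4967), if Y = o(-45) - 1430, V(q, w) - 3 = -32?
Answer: -1260552619/59364 ≈ -21234.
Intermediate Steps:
V(q, w) = -29 (V(q, w) = 3 - 32 = -29)
Y = -1475 (Y = -45 - 1430 = -1475)
(-152 + I(34))*(168 + V(42, 43)) + 1/(Y + 4967) = (-152 - 26/34)*(168 - 29) + 1/(-1475 + 4967) = (-152 - 26*1/34)*139 + 1/3492 = (-152 - 13/17)*139 + 1/3492 = -2597/17*139 + 1/3492 = -360983/17 + 1/3492 = -1260552619/59364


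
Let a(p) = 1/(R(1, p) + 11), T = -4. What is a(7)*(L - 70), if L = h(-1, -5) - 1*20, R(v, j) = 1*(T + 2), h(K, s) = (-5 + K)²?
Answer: -6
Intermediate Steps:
R(v, j) = -2 (R(v, j) = 1*(-4 + 2) = 1*(-2) = -2)
a(p) = ⅑ (a(p) = 1/(-2 + 11) = 1/9 = ⅑)
L = 16 (L = (-5 - 1)² - 1*20 = (-6)² - 20 = 36 - 20 = 16)
a(7)*(L - 70) = (16 - 70)/9 = (⅑)*(-54) = -6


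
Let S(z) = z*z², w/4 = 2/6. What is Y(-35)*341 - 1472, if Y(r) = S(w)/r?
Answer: -1412864/945 ≈ -1495.1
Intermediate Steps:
w = 4/3 (w = 4*(2/6) = 4*(2*(⅙)) = 4*(⅓) = 4/3 ≈ 1.3333)
S(z) = z³
Y(r) = 64/(27*r) (Y(r) = (4/3)³/r = 64/(27*r))
Y(-35)*341 - 1472 = ((64/27)/(-35))*341 - 1472 = ((64/27)*(-1/35))*341 - 1472 = -64/945*341 - 1472 = -21824/945 - 1472 = -1412864/945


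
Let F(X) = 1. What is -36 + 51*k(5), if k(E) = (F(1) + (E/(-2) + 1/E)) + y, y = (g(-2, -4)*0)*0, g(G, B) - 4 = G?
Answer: -1023/10 ≈ -102.30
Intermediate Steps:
g(G, B) = 4 + G
y = 0 (y = ((4 - 2)*0)*0 = (2*0)*0 = 0*0 = 0)
k(E) = 1 + 1/E - E/2 (k(E) = (1 + (E/(-2) + 1/E)) + 0 = (1 + (E*(-1/2) + 1/E)) + 0 = (1 + (-E/2 + 1/E)) + 0 = (1 + (1/E - E/2)) + 0 = (1 + 1/E - E/2) + 0 = 1 + 1/E - E/2)
-36 + 51*k(5) = -36 + 51*(1 + 1/5 - 1/2*5) = -36 + 51*(1 + 1/5 - 5/2) = -36 + 51*(-13/10) = -36 - 663/10 = -1023/10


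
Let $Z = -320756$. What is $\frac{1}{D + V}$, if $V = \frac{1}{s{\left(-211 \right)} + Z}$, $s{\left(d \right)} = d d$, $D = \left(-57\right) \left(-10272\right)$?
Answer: $\frac{276235}{161736697439} \approx 1.7079 \cdot 10^{-6}$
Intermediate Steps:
$D = 585504$
$s{\left(d \right)} = d^{2}$
$V = - \frac{1}{276235}$ ($V = \frac{1}{\left(-211\right)^{2} - 320756} = \frac{1}{44521 - 320756} = \frac{1}{-276235} = - \frac{1}{276235} \approx -3.6201 \cdot 10^{-6}$)
$\frac{1}{D + V} = \frac{1}{585504 - \frac{1}{276235}} = \frac{1}{\frac{161736697439}{276235}} = \frac{276235}{161736697439}$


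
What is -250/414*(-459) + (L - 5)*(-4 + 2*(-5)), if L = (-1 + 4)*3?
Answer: 5087/23 ≈ 221.17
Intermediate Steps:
L = 9 (L = 3*3 = 9)
-250/414*(-459) + (L - 5)*(-4 + 2*(-5)) = -250/414*(-459) + (9 - 5)*(-4 + 2*(-5)) = -250*1/414*(-459) + 4*(-4 - 10) = -125/207*(-459) + 4*(-14) = 6375/23 - 56 = 5087/23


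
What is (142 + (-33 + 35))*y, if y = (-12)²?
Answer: 20736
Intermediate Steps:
y = 144
(142 + (-33 + 35))*y = (142 + (-33 + 35))*144 = (142 + 2)*144 = 144*144 = 20736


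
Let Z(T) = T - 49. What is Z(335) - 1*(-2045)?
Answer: 2331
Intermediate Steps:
Z(T) = -49 + T
Z(335) - 1*(-2045) = (-49 + 335) - 1*(-2045) = 286 + 2045 = 2331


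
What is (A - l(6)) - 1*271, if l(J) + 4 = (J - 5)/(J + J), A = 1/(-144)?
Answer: -38461/144 ≈ -267.09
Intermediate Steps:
A = -1/144 ≈ -0.0069444
l(J) = -4 + (-5 + J)/(2*J) (l(J) = -4 + (J - 5)/(J + J) = -4 + (-5 + J)/((2*J)) = -4 + (-5 + J)*(1/(2*J)) = -4 + (-5 + J)/(2*J))
(A - l(6)) - 1*271 = (-1/144 - (-5 - 7*6)/(2*6)) - 1*271 = (-1/144 - (-5 - 42)/(2*6)) - 271 = (-1/144 - (-47)/(2*6)) - 271 = (-1/144 - 1*(-47/12)) - 271 = (-1/144 + 47/12) - 271 = 563/144 - 271 = -38461/144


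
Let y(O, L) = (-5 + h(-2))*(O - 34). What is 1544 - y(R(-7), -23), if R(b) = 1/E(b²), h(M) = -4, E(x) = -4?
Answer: 4943/4 ≈ 1235.8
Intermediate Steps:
R(b) = -¼ (R(b) = 1/(-4) = -¼)
y(O, L) = 306 - 9*O (y(O, L) = (-5 - 4)*(O - 34) = -9*(-34 + O) = 306 - 9*O)
1544 - y(R(-7), -23) = 1544 - (306 - 9*(-¼)) = 1544 - (306 + 9/4) = 1544 - 1*1233/4 = 1544 - 1233/4 = 4943/4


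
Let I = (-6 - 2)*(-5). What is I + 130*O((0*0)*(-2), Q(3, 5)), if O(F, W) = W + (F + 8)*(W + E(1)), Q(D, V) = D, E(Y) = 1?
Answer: 4590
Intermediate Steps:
I = 40 (I = -8*(-5) = 40)
O(F, W) = W + (1 + W)*(8 + F) (O(F, W) = W + (F + 8)*(W + 1) = W + (8 + F)*(1 + W) = W + (1 + W)*(8 + F))
I + 130*O((0*0)*(-2), Q(3, 5)) = 40 + 130*(8 + (0*0)*(-2) + 9*3 + ((0*0)*(-2))*3) = 40 + 130*(8 + 0*(-2) + 27 + (0*(-2))*3) = 40 + 130*(8 + 0 + 27 + 0*3) = 40 + 130*(8 + 0 + 27 + 0) = 40 + 130*35 = 40 + 4550 = 4590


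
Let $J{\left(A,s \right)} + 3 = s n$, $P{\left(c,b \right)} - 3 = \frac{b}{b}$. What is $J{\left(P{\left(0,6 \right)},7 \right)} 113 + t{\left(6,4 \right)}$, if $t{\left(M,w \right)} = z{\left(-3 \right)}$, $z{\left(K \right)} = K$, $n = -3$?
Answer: $-2715$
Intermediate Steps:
$t{\left(M,w \right)} = -3$
$P{\left(c,b \right)} = 4$ ($P{\left(c,b \right)} = 3 + \frac{b}{b} = 3 + 1 = 4$)
$J{\left(A,s \right)} = -3 - 3 s$ ($J{\left(A,s \right)} = -3 + s \left(-3\right) = -3 - 3 s$)
$J{\left(P{\left(0,6 \right)},7 \right)} 113 + t{\left(6,4 \right)} = \left(-3 - 21\right) 113 - 3 = \left(-24\right) 113 - 3 = -2712 - 3 = -2715$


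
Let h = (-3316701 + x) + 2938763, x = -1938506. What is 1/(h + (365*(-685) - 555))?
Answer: -1/2567024 ≈ -3.8956e-7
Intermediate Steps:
h = -2316444 (h = (-3316701 - 1938506) + 2938763 = -5255207 + 2938763 = -2316444)
1/(h + (365*(-685) - 555)) = 1/(-2316444 + (365*(-685) - 555)) = 1/(-2316444 + (-250025 - 555)) = 1/(-2316444 - 250580) = 1/(-2567024) = -1/2567024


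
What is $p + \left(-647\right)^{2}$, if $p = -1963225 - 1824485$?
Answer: $-3369101$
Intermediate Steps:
$p = -3787710$ ($p = -1963225 - 1824485 = -3787710$)
$p + \left(-647\right)^{2} = -3787710 + \left(-647\right)^{2} = -3787710 + 418609 = -3369101$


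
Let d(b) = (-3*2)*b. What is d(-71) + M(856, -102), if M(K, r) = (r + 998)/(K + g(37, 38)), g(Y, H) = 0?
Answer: 45694/107 ≈ 427.05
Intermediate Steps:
d(b) = -6*b
M(K, r) = (998 + r)/K (M(K, r) = (r + 998)/(K + 0) = (998 + r)/K)
d(-71) + M(856, -102) = -6*(-71) + (998 - 102)/856 = 426 + (1/856)*896 = 426 + 112/107 = 45694/107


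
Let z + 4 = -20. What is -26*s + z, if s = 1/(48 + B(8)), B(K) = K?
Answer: -685/28 ≈ -24.464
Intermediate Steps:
z = -24 (z = -4 - 20 = -24)
s = 1/56 (s = 1/(48 + 8) = 1/56 ≈ 0.017857)
-26*s + z = -26*1/56 - 24 = -13/28 - 24 = -685/28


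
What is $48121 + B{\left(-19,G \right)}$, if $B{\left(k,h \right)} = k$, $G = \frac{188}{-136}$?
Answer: $48102$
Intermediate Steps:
$G = - \frac{47}{34}$ ($G = 188 \left(- \frac{1}{136}\right) = - \frac{47}{34} \approx -1.3824$)
$48121 + B{\left(-19,G \right)} = 48121 - 19 = 48102$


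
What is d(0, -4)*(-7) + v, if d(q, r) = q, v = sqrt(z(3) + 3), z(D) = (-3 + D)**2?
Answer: sqrt(3) ≈ 1.7320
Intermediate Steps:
v = sqrt(3) (v = sqrt((-3 + 3)**2 + 3) = sqrt(0**2 + 3) = sqrt(0 + 3) = sqrt(3) ≈ 1.7320)
d(0, -4)*(-7) + v = 0*(-7) + sqrt(3) = 0 + sqrt(3) = sqrt(3)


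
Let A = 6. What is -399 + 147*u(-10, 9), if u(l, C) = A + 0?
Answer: 483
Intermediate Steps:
u(l, C) = 6 (u(l, C) = 6 + 0 = 6)
-399 + 147*u(-10, 9) = -399 + 147*6 = -399 + 882 = 483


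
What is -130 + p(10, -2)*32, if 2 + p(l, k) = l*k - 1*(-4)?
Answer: -706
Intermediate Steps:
p(l, k) = 2 + k*l (p(l, k) = -2 + (l*k - 1*(-4)) = -2 + (k*l + 4) = -2 + (4 + k*l) = 2 + k*l)
-130 + p(10, -2)*32 = -130 + (2 - 2*10)*32 = -130 + (2 - 20)*32 = -130 - 18*32 = -130 - 576 = -706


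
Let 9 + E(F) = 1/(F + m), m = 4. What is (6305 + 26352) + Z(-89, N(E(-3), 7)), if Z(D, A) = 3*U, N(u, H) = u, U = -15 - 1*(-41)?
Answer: 32735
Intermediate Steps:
U = 26 (U = -15 + 41 = 26)
E(F) = -9 + 1/(4 + F) (E(F) = -9 + 1/(F + 4) = -9 + 1/(4 + F))
Z(D, A) = 78 (Z(D, A) = 3*26 = 78)
(6305 + 26352) + Z(-89, N(E(-3), 7)) = (6305 + 26352) + 78 = 32657 + 78 = 32735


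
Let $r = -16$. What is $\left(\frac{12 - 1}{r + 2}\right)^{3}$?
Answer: $- \frac{1331}{2744} \approx -0.48506$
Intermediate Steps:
$\left(\frac{12 - 1}{r + 2}\right)^{3} = \left(\frac{12 - 1}{-16 + 2}\right)^{3} = \left(\frac{11}{-14}\right)^{3} = \left(11 \left(- \frac{1}{14}\right)\right)^{3} = \left(- \frac{11}{14}\right)^{3} = - \frac{1331}{2744}$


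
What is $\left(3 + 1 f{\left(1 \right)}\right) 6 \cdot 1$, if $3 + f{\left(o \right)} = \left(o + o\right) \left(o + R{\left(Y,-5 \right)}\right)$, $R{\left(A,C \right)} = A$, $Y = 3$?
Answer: $48$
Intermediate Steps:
$f{\left(o \right)} = -3 + 2 o \left(3 + o\right)$ ($f{\left(o \right)} = -3 + \left(o + o\right) \left(o + 3\right) = -3 + 2 o \left(3 + o\right)$)
$\left(3 + 1 f{\left(1 \right)}\right) 6 \cdot 1 = \left(3 + 1 \left(-3 + 2 \cdot 1^{2} + 6 \cdot 1\right)\right) 6 \cdot 1 = \left(3 + 1 \left(-3 + 2 \cdot 1 + 6\right)\right) 6 \cdot 1 = \left(3 + 1 \left(-3 + 2 + 6\right)\right) 6 \cdot 1 = \left(3 + 1 \cdot 5\right) 6 \cdot 1 = \left(3 + 5\right) 6 \cdot 1 = 8 \cdot 6 \cdot 1 = 48 \cdot 1 = 48$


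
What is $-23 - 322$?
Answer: $-345$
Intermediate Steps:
$-23 - 322 = -345$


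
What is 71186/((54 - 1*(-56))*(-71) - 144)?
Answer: -35593/3977 ≈ -8.9497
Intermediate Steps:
71186/((54 - 1*(-56))*(-71) - 144) = 71186/((54 + 56)*(-71) - 144) = 71186/(110*(-71) - 144) = 71186/(-7810 - 144) = 71186/(-7954) = 71186*(-1/7954) = -35593/3977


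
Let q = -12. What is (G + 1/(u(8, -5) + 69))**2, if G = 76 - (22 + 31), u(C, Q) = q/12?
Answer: 2449225/4624 ≈ 529.68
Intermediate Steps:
u(C, Q) = -1 (u(C, Q) = -12/12 = -12*1/12 = -1)
G = 23 (G = 76 - 1*53 = 76 - 53 = 23)
(G + 1/(u(8, -5) + 69))**2 = (23 + 1/(-1 + 69))**2 = (23 + 1/68)**2 = (1565/68)**2 = 2449225/4624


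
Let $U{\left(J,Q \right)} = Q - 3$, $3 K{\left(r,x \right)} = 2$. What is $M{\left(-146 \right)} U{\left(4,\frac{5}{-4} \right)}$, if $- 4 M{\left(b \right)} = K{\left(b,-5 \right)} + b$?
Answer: $- \frac{1853}{12} \approx -154.42$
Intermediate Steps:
$K{\left(r,x \right)} = \frac{2}{3}$ ($K{\left(r,x \right)} = \frac{1}{3} \cdot 2 = \frac{2}{3}$)
$U{\left(J,Q \right)} = -3 + Q$
$M{\left(b \right)} = - \frac{1}{6} - \frac{b}{4}$ ($M{\left(b \right)} = - \frac{\frac{2}{3} + b}{4} = - \frac{1}{6} - \frac{b}{4}$)
$M{\left(-146 \right)} U{\left(4,\frac{5}{-4} \right)} = \left(- \frac{1}{6} - - \frac{73}{2}\right) \left(-3 + \frac{5}{-4}\right) = \left(- \frac{1}{6} + \frac{73}{2}\right) \left(-3 + 5 \left(- \frac{1}{4}\right)\right) = \frac{109 \left(-3 - \frac{5}{4}\right)}{3} = \frac{109}{3} \left(- \frac{17}{4}\right) = - \frac{1853}{12}$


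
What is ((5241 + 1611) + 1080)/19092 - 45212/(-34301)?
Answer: 94605253/54572891 ≈ 1.7336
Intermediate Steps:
((5241 + 1611) + 1080)/19092 - 45212/(-34301) = (6852 + 1080)*(1/19092) - 45212*(-1/34301) = 7932*(1/19092) + 45212/34301 = 661/1591 + 45212/34301 = 94605253/54572891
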